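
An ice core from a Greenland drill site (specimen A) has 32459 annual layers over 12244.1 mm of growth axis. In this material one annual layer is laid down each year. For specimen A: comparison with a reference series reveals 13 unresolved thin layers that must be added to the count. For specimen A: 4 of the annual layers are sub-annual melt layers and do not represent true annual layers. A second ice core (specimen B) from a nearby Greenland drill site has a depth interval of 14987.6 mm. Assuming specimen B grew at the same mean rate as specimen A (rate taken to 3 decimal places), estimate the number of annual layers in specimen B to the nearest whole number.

Specimen A: correcting the raw count gives 32459 − 4 + 13 = 32468 true annual layers.
A: Mean rate = 12244.1 mm / 32468 years ≈ 0.377 mm/year.
Specimen B: 14987.6 mm / 0.377 mm per year = 39754.91 years ≈ 39755 annual layers.

39755 annual layers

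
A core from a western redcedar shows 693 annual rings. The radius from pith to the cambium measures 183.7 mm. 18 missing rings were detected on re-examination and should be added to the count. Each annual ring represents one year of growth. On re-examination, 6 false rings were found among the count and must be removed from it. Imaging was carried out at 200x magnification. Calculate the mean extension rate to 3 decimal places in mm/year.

0.261 mm/year

True annual ring count = 693 − 6 + 18 = 705.
Extension rate ≈ 183.7 / 705 = 0.261 mm/year.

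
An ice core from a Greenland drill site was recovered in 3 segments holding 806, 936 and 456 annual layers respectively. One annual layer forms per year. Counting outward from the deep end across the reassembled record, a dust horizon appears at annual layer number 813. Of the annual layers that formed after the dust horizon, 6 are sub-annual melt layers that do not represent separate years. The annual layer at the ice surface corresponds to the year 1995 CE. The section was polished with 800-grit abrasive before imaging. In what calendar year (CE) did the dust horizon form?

616 CE

Total annual layers = 806 + 936 + 456 = 2198.
The dust horizon sits at annual layer 813 from the deep end, so 2198 − 813 = 1385 annual layers formed after it.
Removing the 6 false annual layers leaves 1385 − 6 = 1379 true annual layers beyond the dust horizon.
Counting back 1379 years from 1995 CE places the dust horizon in 1995 − 1379 = 616 CE.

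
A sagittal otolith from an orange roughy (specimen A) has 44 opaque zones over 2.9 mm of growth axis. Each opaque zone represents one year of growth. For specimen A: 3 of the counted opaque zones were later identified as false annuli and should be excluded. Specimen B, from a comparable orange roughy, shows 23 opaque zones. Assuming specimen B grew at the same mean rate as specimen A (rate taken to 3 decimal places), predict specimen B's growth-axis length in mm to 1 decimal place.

Specimen A: adjusted count: 44 − 3 = 41 opaque zones.
A: 2.9 mm over 41 years gives 2.9 / 41 ≈ 0.071 mm per year.
Length of B = 0.071 × 23 = 1.6 mm.

1.6 mm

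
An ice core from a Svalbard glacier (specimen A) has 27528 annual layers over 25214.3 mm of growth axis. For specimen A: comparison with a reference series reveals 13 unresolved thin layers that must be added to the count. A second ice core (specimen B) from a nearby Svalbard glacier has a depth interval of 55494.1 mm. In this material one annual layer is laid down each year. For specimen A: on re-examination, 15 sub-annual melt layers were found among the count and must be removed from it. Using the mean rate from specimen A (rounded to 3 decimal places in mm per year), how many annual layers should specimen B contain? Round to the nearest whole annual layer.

60583 annual layers

Specimen A: true annual layer count = 27528 − 15 + 13 = 27526.
A: 25214.3 mm over 27526 years gives 25214.3 / 27526 ≈ 0.916 mm/yr.
For B, 55494.1 / 0.916 = 60583.08 years ≈ 60583 annual layers.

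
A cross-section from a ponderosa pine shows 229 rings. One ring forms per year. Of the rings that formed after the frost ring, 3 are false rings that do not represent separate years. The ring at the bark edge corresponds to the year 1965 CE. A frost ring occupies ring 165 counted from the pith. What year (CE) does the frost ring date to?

The frost ring sits at ring 165 from the pith, so 229 − 165 = 64 rings formed after it.
Excluding 3 false rings: 64 − 3 = 61.
Counting back 61 years from 1965 CE places the frost ring in 1965 − 61 = 1904 CE.

1904 CE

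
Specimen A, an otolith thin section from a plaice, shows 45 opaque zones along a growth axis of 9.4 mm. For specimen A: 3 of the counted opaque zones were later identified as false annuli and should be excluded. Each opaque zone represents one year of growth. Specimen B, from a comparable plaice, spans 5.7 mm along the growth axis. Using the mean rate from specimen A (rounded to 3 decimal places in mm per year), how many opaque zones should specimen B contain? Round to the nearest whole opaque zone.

25 opaque zones

Specimen A: adjusted count: 45 − 3 = 42 opaque zones.
A: Mean rate = 9.4 mm / 42 years ≈ 0.224 mm per year.
For B, 5.7 / 0.224 = 25.45 years ≈ 25 opaque zones.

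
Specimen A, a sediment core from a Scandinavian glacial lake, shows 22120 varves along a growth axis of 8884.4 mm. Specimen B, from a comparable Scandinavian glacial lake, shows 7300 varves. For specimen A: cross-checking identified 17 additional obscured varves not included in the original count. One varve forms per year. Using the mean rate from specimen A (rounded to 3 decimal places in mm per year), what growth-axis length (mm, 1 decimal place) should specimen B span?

Specimen A: true varve count = 22120 + 17 = 22137.
A: Mean rate = 8884.4 mm / 22137 years ≈ 0.401 mm/year.
For B, 0.401 mm/year × 7300 years = 2927.3 mm.

2927.3 mm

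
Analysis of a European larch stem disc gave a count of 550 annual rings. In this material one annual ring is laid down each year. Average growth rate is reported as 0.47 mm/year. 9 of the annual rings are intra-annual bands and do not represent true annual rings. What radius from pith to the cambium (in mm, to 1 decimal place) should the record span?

254.3 mm

True annual ring count = 550 − 9 = 541.
Length ≈ 0.47 × 541 = 254.3 mm.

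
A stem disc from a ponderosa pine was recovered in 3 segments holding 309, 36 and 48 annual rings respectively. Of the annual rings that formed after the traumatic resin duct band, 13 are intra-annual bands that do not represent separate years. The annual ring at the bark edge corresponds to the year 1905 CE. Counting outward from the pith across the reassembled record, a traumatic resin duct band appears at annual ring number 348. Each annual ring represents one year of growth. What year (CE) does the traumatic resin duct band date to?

Total annual rings = 309 + 36 + 48 = 393.
The traumatic resin duct band sits at annual ring 348 from the pith, so 393 − 348 = 45 annual rings formed after it.
45 − 13 false = 32 true annual rings after the traumatic resin duct band.
The annual ring at the bark edge is 1905 CE, so the traumatic resin duct band dates to 1905 − 32 = 1873 CE.

1873 CE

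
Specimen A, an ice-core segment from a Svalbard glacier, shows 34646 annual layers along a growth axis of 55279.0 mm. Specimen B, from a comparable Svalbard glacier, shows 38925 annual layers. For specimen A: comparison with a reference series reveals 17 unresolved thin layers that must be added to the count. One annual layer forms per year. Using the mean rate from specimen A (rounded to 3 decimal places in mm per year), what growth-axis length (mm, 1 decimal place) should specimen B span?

62085.4 mm

Specimen A: adjusted count: 34646 + 17 = 34663 annual layers.
A: Extension rate ≈ 55279.0 / 34663 = 1.595 mm/yr.
For B, 1.595 mm/year × 38925 years = 62085.4 mm.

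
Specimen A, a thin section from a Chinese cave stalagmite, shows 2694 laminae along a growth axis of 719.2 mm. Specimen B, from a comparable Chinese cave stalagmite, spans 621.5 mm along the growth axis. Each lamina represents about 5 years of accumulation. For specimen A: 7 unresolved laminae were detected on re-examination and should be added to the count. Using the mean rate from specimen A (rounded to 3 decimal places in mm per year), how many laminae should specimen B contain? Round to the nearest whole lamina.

Specimen A: after corrections the count is 2694 + 7 = 2701 laminae.
Specimen A: at 5 years per lamina, 2701 × 5 = 13505 years.
A: 719.2 mm over 13505 years gives 719.2 / 13505 ≈ 0.053 mm/year.
B spans 621.5 / 0.053 = 11726.42 years; at 5 years per lamina that is 11726.42 / 5 ≈ 2345 laminae.

2345 laminae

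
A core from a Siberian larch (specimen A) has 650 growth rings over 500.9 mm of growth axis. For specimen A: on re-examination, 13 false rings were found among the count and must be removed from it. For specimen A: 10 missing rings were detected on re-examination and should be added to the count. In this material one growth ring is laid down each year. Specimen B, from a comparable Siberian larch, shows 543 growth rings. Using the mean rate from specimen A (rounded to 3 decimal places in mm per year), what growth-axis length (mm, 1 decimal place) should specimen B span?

420.3 mm

Specimen A: correcting the raw count gives 650 − 13 + 10 = 647 true growth rings.
A: 500.9 mm over 647 years gives 500.9 / 647 ≈ 0.774 mm/yr.
Length of B = 0.774 × 543 = 420.3 mm.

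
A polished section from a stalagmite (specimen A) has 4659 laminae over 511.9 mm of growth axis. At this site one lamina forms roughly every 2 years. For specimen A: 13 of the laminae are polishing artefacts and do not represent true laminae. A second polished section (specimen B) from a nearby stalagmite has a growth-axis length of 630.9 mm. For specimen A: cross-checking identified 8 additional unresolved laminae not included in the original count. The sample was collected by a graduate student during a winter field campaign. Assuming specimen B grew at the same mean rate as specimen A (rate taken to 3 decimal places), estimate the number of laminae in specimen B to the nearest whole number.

Specimen A: correcting the raw count gives 4659 − 13 + 8 = 4654 true laminae.
Specimen A: at 2 years per lamina, 4654 × 2 = 9308 years.
A: Mean rate = 511.9 mm / 9308 years ≈ 0.055 mm per year.
For B, 630.9 / 0.055 = 11470.91 years; at 2 years per lamina that is 11470.91 / 2 ≈ 5735 laminae.

5735 laminae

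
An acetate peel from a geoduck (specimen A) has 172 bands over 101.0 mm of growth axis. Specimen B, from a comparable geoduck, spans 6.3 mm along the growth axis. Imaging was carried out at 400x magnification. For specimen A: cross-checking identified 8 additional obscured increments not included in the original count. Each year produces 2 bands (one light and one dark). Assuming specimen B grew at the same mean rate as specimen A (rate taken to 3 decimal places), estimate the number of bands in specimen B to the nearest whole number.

11 bands

Specimen A: correcting the raw count gives 172 + 8 = 180 true bands.
Specimen A: dividing by 2 bands per year: 180 / 2 = 90 years.
A: 101.0 mm over 90 years gives 101.0 / 90 ≈ 1.122 mm/year.
B spans 6.3 / 1.122 = 5.61 years; at 2 bands per year that is 5.61 × 2 ≈ 11 bands.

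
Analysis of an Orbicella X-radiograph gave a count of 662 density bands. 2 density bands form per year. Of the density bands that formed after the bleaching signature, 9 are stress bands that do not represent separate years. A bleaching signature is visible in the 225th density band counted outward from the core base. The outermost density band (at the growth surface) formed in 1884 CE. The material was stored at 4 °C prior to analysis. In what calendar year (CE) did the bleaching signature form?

The bleaching signature sits at density band 225 from the core base, so 662 − 225 = 437 density bands formed after it.
Excluding 9 false density bands: 437 − 9 = 428.
With 2 density bands per year, 428 / 2 = 214 years.
1884 − 214 = 1670 CE.

1670 CE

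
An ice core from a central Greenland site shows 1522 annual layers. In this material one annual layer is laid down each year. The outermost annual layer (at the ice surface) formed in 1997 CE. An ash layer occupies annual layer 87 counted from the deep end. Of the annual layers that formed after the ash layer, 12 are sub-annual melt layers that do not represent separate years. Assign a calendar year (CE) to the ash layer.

The ash layer sits at annual layer 87 from the deep end, so 1522 − 87 = 1435 annual layers formed after it.
1435 − 12 false = 1423 true annual layers after the ash layer.
The annual layer at the ice surface is 1997 CE, so the ash layer dates to 1997 − 1423 = 574 CE.

574 CE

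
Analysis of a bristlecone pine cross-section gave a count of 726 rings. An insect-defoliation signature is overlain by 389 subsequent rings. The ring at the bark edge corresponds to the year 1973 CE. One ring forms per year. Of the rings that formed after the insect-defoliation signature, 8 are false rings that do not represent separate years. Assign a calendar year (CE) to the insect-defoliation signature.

389 rings post-date the insect-defoliation signature.
389 − 8 false = 381 true rings after the insect-defoliation signature.
The ring at the bark edge is 1973 CE, so the insect-defoliation signature dates to 1973 − 381 = 1592 CE.

1592 CE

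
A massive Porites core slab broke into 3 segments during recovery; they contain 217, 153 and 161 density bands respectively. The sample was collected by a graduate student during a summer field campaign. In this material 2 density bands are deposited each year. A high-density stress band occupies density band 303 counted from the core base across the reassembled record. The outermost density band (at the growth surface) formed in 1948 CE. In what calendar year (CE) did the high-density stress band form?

Total density bands = 217 + 153 + 161 = 531.
531 − 303 = 228 density bands lie beyond the high-density stress band toward the growth surface.
Dividing by 2 density bands per year: 228 / 2 = 114 years.
The density band at the growth surface is 1948 CE, so the high-density stress band dates to 1948 − 114 = 1834 CE.

1834 CE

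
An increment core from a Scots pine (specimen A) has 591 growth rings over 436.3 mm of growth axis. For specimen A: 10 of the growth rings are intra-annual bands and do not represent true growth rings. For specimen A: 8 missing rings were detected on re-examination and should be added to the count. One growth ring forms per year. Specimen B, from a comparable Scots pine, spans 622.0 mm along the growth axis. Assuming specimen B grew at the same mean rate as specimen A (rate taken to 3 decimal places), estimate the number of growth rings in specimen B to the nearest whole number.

Specimen A: true growth ring count = 591 − 10 + 8 = 589.
A: 436.3 mm over 589 years gives 436.3 / 589 ≈ 0.741 mm/yr.
B spans 622.0 / 0.741 = 839.41 years ≈ 839 growth rings.

839 growth rings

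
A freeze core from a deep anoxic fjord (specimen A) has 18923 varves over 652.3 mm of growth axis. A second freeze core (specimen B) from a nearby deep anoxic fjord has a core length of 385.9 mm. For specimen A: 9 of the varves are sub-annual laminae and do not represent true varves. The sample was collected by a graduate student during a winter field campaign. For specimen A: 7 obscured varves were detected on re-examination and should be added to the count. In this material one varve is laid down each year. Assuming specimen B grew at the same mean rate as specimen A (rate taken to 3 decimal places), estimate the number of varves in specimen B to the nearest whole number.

11350 varves

Specimen A: true varve count = 18923 − 9 + 7 = 18921.
A: Mean rate = 652.3 mm / 18921 years ≈ 0.034 mm/yr.
Specimen B: 385.9 mm / 0.034 mm per year = 11350.00 years ≈ 11350 varves.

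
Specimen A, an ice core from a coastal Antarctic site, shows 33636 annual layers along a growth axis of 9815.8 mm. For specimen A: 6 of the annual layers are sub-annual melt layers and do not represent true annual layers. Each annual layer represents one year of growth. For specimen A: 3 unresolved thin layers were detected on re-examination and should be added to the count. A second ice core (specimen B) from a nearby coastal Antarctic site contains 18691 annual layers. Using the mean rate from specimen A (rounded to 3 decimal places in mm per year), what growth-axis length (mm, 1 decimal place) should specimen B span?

Specimen A: true annual layer count = 33636 − 6 + 3 = 33633.
A: Mean rate = 9815.8 mm / 33633 years ≈ 0.292 mm/yr.
For B, 0.292 mm/year × 18691 years = 5457.8 mm.

5457.8 mm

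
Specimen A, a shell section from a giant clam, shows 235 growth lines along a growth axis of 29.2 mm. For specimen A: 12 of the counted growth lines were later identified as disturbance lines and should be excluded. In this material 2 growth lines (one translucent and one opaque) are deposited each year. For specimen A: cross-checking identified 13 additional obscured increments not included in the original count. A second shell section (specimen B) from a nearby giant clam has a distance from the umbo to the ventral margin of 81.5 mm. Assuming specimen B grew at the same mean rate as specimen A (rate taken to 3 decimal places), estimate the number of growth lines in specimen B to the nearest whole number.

660 growth lines

Specimen A: adjusted count: 235 − 12 + 13 = 236 growth lines.
Specimen A: 236 growth lines at 2 per year is 236 / 2 = 118 years.
A: 29.2 mm over 118 years gives 29.2 / 118 ≈ 0.247 mm/yr.
For B, 81.5 / 0.247 = 329.96 years; at 2 growth lines per year that is 329.96 × 2 ≈ 660 growth lines.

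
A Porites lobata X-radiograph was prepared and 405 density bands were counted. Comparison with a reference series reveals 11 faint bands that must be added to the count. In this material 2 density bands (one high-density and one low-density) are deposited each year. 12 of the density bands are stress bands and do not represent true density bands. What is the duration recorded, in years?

Adjusted count: 405 − 12 + 11 = 404 density bands.
404 density bands at 2 per year is 404 / 2 = 202 years.

202 years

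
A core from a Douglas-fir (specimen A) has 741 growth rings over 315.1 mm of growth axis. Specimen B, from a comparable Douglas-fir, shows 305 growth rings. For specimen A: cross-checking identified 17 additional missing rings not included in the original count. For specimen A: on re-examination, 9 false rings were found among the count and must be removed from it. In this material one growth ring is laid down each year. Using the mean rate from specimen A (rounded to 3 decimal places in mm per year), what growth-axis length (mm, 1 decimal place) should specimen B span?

128.4 mm

Specimen A: after corrections the count is 741 − 9 + 17 = 749 growth rings.
A: 315.1 mm over 749 years gives 315.1 / 749 ≈ 0.421 mm/yr.
For B, 0.421 mm/year × 305 years = 128.4 mm.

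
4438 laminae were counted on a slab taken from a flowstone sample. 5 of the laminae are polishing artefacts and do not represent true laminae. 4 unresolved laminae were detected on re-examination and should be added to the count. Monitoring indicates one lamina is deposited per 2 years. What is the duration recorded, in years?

After corrections the count is 4438 − 5 + 4 = 4437 laminae.
4437 laminae at 2 years each span 4437 × 2 = 8874 years.

8874 years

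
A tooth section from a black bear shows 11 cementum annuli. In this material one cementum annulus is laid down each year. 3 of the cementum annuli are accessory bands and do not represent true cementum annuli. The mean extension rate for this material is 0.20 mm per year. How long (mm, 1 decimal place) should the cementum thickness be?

1.6 mm

After corrections the count is 11 − 3 = 8 cementum annuli.
Length ≈ 0.20 × 8 = 1.6 mm.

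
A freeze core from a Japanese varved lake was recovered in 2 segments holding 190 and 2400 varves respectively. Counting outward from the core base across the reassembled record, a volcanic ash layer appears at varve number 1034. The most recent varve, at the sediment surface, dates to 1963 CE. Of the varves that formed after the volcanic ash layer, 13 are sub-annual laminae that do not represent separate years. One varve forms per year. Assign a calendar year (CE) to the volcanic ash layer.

420 CE

Total varves = 190 + 2400 = 2590.
Between varve 1034 and the sediment surface there are 2590 − 1034 = 1556 varves.
1556 − 13 false = 1543 true varves after the volcanic ash layer.
1963 − 1543 = 420 CE.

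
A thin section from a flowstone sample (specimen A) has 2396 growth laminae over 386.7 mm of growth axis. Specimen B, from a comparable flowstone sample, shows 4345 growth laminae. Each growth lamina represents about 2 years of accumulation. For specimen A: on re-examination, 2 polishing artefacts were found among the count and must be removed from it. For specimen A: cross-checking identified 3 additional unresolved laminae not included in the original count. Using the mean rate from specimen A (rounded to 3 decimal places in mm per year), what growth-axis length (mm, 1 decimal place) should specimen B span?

703.9 mm

Specimen A: true growth lamina count = 2396 − 2 + 3 = 2397.
Specimen A: multiplying by 2 years per growth lamina: 2397 × 2 = 4794 years.
A: Extension rate ≈ 386.7 / 4794 = 0.081 mm per year.
Specimen B: multiplying by 2 years per growth lamina: 4345 × 2 = 8690 years. For B, 0.081 mm/year × 8690 years = 703.9 mm.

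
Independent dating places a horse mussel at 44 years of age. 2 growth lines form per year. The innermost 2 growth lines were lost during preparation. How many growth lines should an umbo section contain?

44 years at 2 growth lines per year gives 44 × 2 = 88 growth lines.
Subtracting the 2 growth lines not captured gives 88 − 2 = 86 growth lines in the record.

86 growth lines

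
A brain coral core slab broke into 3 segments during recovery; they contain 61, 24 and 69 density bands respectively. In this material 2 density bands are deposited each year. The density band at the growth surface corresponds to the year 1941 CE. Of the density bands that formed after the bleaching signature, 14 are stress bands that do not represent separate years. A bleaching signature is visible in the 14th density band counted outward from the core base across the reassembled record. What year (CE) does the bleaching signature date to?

1878 CE

Total density bands = 61 + 24 + 69 = 154.
Between density band 14 and the growth surface there are 154 − 14 = 140 density bands.
Excluding 14 false density bands: 140 − 14 = 126.
Dividing by 2 density bands per year: 126 / 2 = 63 years.
1941 − 63 = 1878 CE.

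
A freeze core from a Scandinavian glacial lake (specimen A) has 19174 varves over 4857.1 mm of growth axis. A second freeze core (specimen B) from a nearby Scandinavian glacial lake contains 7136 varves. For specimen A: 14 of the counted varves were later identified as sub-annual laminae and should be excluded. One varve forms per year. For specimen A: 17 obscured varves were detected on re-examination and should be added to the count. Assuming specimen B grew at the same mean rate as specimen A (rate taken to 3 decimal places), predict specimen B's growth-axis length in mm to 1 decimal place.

1805.4 mm

Specimen A: correcting the raw count gives 19174 − 14 + 17 = 19177 true varves.
A: Mean rate = 4857.1 mm / 19177 years ≈ 0.253 mm/yr.
B's length ≈ 0.253 × 7136 = 1805.4 mm.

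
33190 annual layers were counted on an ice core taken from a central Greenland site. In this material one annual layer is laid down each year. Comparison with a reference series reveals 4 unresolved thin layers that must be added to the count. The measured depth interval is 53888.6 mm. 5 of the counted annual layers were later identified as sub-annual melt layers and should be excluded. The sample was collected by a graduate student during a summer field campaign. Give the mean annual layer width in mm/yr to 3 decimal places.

After corrections the count is 33190 − 5 + 4 = 33189 annual layers.
53888.6 mm over 33189 years gives 53888.6 / 33189 ≈ 1.624 mm/yr.

1.624 mm/yr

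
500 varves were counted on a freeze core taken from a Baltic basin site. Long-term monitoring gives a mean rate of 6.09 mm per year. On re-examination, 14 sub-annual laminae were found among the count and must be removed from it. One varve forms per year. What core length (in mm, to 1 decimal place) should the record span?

Correcting the raw count gives 500 − 14 = 486 true varves.
Predicted length = 6.09 mm/year × 486 years = 2959.7 mm.

2959.7 mm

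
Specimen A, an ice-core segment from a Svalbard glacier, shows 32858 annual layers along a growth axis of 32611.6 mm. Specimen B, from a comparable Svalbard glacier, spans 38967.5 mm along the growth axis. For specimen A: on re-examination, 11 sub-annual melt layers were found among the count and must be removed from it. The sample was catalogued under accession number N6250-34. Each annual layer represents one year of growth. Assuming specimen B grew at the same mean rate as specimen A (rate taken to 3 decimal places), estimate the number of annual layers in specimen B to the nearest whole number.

Specimen A: after corrections the count is 32858 − 11 = 32847 annual layers.
A: 32611.6 mm over 32847 years gives 32611.6 / 32847 ≈ 0.993 mm per year.
B spans 38967.5 / 0.993 = 39242.20 years ≈ 39242 annual layers.

39242 annual layers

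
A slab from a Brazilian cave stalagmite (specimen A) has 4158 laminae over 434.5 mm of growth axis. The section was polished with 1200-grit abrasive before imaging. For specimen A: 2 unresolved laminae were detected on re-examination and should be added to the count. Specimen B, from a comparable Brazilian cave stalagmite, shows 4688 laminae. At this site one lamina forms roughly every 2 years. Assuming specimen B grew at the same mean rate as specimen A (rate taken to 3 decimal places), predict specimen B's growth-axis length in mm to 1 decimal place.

Specimen A: true lamina count = 4158 + 2 = 4160.
Specimen A: 4160 laminae at 2 years each span 4160 × 2 = 8320 years.
A: 434.5 mm over 8320 years gives 434.5 / 8320 ≈ 0.052 mm/yr.
Specimen B: at 2 years per lamina, 4688 × 2 = 9376 years. For B, 0.052 mm/year × 9376 years = 487.6 mm.

487.6 mm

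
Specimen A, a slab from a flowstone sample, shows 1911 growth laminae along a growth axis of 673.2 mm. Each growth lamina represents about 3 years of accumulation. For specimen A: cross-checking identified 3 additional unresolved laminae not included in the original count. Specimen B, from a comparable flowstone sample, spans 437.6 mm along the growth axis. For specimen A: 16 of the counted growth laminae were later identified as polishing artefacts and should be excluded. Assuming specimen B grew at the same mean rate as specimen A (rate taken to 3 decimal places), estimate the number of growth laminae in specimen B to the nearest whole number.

Specimen A: true growth lamina count = 1911 − 16 + 3 = 1898.
Specimen A: 1898 growth laminae at 3 years each span 1898 × 3 = 5694 years.
A: Mean rate = 673.2 mm / 5694 years ≈ 0.118 mm/yr.
Specimen B: 437.6 mm / 0.118 mm per year = 3708.47 years; at 3 years per growth lamina that is 3708.47 / 3 ≈ 1236 growth laminae.

1236 growth laminae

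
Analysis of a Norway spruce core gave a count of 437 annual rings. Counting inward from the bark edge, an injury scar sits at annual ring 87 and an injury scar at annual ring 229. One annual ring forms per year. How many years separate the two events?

Separation: 229 − 87 = 142 annual rings.
At one annual ring per year, 142 years elapsed between them.

142 years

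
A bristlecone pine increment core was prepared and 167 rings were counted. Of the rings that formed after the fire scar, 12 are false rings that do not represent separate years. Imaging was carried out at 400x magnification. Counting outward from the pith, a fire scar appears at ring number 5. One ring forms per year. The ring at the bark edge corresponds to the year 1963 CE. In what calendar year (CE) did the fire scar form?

Between ring 5 and the bark edge there are 167 − 5 = 162 rings.
Excluding 12 false rings: 162 − 12 = 150.
Counting back 150 years from 1963 CE places the fire scar in 1963 − 150 = 1813 CE.

1813 CE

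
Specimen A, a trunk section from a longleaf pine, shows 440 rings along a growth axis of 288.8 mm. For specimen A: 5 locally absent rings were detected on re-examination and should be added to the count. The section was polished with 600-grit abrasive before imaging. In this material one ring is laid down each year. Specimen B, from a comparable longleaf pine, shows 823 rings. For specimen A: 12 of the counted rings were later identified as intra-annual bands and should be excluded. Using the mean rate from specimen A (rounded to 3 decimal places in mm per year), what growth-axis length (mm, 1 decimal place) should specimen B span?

Specimen A: adjusted count: 440 − 12 + 5 = 433 rings.
A: Mean rate = 288.8 mm / 433 years ≈ 0.667 mm/year.
Length of B = 0.667 × 823 = 548.9 mm.

548.9 mm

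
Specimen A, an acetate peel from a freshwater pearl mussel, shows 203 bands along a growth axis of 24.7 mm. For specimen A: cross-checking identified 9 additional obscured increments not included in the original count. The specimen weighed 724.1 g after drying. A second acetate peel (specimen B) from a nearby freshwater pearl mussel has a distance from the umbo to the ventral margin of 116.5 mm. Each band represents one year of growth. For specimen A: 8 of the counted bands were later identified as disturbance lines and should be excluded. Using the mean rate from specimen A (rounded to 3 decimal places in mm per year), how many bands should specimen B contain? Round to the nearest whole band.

963 bands

Specimen A: after corrections the count is 203 − 8 + 9 = 204 bands.
A: Mean rate = 24.7 mm / 204 years ≈ 0.121 mm/year.
Specimen B: 116.5 mm / 0.121 mm per year = 962.81 years ≈ 963 bands.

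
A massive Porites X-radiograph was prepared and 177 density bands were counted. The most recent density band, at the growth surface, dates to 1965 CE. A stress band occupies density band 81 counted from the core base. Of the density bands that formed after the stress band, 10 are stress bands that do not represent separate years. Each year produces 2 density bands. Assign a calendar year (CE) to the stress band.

177 − 81 = 96 density bands lie beyond the stress band toward the growth surface.
Excluding 10 false density bands: 96 − 10 = 86.
With 2 density bands per year, 86 / 2 = 43 years.
Counting back 43 years from 1965 CE places the stress band in 1965 − 43 = 1922 CE.

1922 CE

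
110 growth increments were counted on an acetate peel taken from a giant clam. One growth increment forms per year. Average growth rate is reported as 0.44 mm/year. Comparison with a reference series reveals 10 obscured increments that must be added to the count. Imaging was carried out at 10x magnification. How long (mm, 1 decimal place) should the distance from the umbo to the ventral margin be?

52.8 mm

True growth increment count = 110 + 10 = 120.
Predicted length = 0.44 mm/year × 120 years = 52.8 mm.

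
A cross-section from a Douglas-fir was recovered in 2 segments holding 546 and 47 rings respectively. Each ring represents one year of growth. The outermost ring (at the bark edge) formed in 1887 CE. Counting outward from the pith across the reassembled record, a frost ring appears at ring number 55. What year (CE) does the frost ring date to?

Total rings = 546 + 47 = 593.
The frost ring sits at ring 55 from the pith, so 593 − 55 = 538 rings formed after it.
The ring at the bark edge is 1887 CE, so the frost ring dates to 1887 − 538 = 1349 CE.

1349 CE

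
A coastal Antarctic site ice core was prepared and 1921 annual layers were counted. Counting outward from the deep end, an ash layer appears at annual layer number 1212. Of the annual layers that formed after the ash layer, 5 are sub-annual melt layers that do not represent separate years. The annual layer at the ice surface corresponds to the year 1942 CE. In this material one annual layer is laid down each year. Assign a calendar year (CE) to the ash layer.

The ash layer sits at annual layer 1212 from the deep end, so 1921 − 1212 = 709 annual layers formed after it.
Removing the 5 false annual layers leaves 709 − 5 = 704 true annual layers beyond the ash layer.
The annual layer at the ice surface is 1942 CE, so the ash layer dates to 1942 − 704 = 1238 CE.

1238 CE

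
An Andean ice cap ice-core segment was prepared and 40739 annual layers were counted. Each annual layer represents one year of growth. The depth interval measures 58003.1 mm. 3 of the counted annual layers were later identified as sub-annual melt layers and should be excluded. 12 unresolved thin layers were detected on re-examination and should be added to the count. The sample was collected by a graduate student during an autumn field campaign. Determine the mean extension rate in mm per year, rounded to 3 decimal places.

Adjusted count: 40739 − 3 + 12 = 40748 annual layers.
Mean rate = 58003.1 mm / 40748 years ≈ 1.423 mm per year.

1.423 mm per year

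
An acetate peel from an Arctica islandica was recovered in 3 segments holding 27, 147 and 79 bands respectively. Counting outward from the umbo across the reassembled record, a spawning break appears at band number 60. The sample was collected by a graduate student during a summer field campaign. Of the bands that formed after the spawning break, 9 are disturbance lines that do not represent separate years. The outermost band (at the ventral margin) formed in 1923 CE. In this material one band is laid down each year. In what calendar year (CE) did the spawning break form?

Total bands = 27 + 147 + 79 = 253.
253 − 60 = 193 bands lie beyond the spawning break toward the ventral margin.
Excluding 9 false bands: 193 − 9 = 184.
1923 − 184 = 1739 CE.

1739 CE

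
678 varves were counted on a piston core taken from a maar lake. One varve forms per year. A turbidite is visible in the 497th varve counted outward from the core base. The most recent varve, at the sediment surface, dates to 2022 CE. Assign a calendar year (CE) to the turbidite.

1841 CE

The turbidite sits at varve 497 from the core base, so 678 − 497 = 181 varves formed after it.
The varve at the sediment surface is 2022 CE, so the turbidite dates to 2022 − 181 = 1841 CE.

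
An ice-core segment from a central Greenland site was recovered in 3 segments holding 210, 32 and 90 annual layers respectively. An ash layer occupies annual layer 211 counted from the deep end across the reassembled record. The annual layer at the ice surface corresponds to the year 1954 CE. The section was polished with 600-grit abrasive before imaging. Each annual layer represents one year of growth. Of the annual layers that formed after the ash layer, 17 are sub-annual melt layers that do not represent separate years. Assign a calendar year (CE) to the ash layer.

Total annual layers = 210 + 32 + 90 = 332.
Between annual layer 211 and the ice surface there are 332 − 211 = 121 annual layers.
Excluding 17 false annual layers: 121 − 17 = 104.
Counting back 104 years from 1954 CE places the ash layer in 1954 − 104 = 1850 CE.

1850 CE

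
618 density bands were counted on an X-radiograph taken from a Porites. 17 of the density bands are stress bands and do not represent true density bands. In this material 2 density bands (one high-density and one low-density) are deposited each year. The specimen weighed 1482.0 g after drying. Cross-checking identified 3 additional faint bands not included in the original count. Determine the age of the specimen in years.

302 yr

Correcting the raw count gives 618 − 17 + 3 = 604 true density bands.
Dividing by 2 density bands per year: 604 / 2 = 302 years.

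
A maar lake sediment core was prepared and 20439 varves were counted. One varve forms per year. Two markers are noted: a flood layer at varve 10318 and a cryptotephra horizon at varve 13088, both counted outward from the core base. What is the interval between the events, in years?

2770 yr

The two markers are separated by 13088 − 10318 = 2770 varves.
At one varve per year, 2770 years elapsed between them.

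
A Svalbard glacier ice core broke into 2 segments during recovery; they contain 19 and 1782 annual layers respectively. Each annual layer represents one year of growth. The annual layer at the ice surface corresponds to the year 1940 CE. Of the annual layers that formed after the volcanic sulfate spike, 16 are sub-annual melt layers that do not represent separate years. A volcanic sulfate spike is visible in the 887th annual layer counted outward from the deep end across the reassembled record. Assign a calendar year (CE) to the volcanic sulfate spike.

Total annual layers = 19 + 1782 = 1801.
Between annual layer 887 and the ice surface there are 1801 − 887 = 914 annual layers.
Removing the 16 false annual layers leaves 914 − 16 = 898 true annual layers beyond the volcanic sulfate spike.
Counting back 898 years from 1940 CE places the volcanic sulfate spike in 1940 − 898 = 1042 CE.

1042 CE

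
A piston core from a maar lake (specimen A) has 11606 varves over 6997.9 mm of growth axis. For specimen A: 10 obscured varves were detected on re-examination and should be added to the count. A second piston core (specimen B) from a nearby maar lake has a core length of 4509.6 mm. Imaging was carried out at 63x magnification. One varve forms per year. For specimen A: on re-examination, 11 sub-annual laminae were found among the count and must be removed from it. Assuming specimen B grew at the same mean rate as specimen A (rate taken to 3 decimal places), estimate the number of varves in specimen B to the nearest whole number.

7479 varves

Specimen A: adjusted count: 11606 − 11 + 10 = 11605 varves.
A: Extension rate ≈ 6997.9 / 11605 = 0.603 mm/yr.
B spans 4509.6 / 0.603 = 7478.61 years ≈ 7479 varves.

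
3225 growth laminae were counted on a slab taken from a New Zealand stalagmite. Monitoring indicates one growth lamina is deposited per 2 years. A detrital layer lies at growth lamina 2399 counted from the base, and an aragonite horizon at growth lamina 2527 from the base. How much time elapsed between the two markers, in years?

256 yr

2527 − 2399 = 128 growth laminae lie between the two events.
At 2 years per growth lamina, 128 × 2 = 256 years.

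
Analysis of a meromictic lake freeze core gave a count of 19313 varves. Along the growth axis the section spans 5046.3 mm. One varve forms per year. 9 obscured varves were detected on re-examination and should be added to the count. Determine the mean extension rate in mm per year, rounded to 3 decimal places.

True varve count = 19313 + 9 = 19322.
Extension rate ≈ 5046.3 / 19322 = 0.261 mm per year.

0.261 mm per year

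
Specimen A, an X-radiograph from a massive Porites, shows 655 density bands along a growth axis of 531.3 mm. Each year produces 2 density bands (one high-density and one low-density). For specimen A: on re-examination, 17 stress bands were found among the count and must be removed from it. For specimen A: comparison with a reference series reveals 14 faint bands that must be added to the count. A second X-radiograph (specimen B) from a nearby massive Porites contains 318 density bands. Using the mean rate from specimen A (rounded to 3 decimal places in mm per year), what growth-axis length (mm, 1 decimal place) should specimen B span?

Specimen A: after corrections the count is 655 − 17 + 14 = 652 density bands.
Specimen A: 652 density bands at 2 per year is 652 / 2 = 326 years.
A: Mean rate = 531.3 mm / 326 years ≈ 1.630 mm per year.
Specimen B: 318 density bands at 2 per year is 318 / 2 = 159 years. Length of B = 1.630 × 159 = 259.2 mm.

259.2 mm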